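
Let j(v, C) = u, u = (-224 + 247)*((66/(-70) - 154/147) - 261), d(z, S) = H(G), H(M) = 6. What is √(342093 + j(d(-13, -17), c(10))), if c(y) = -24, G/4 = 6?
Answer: √3704887515/105 ≈ 579.69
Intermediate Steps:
G = 24 (G = 4*6 = 24)
d(z, S) = 6
u = -635122/105 (u = 23*((66*(-1/70) - 154*1/147) - 261) = 23*((-33/35 - 22/21) - 261) = 23*(-209/105 - 261) = 23*(-27614/105) = -635122/105 ≈ -6048.8)
j(v, C) = -635122/105
√(342093 + j(d(-13, -17), c(10))) = √(342093 - 635122/105) = √(35284643/105) = √3704887515/105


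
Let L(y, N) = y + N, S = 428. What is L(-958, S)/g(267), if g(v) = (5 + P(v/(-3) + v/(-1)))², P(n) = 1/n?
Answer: -67170080/3164841 ≈ -21.224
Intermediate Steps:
L(y, N) = N + y
g(v) = (5 - 3/(4*v))² (g(v) = (5 + 1/(v/(-3) + v/(-1)))² = (5 + 1/(v*(-⅓) + v*(-1)))² = (5 + 1/(-v/3 - v))² = (5 + 1/(-4*v/3))² = (5 - 3/(4*v))²)
L(-958, S)/g(267) = (428 - 958)/(((1/16)*(-3 + 20*267)²/267²)) = -530*1140624/(-3 + 5340)² = -530/((1/16)*(1/71289)*5337²) = -530/((1/16)*(1/71289)*28483569) = -530/3164841/126736 = -530*126736/3164841 = -67170080/3164841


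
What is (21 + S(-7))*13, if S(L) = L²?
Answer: 910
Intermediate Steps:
(21 + S(-7))*13 = (21 + (-7)²)*13 = (21 + 49)*13 = 70*13 = 910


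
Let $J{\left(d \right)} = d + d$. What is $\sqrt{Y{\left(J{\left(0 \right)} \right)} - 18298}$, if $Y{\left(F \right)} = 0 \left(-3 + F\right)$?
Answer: $i \sqrt{18298} \approx 135.27 i$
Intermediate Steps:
$J{\left(d \right)} = 2 d$
$Y{\left(F \right)} = 0$
$\sqrt{Y{\left(J{\left(0 \right)} \right)} - 18298} = \sqrt{0 - 18298} = \sqrt{-18298} = i \sqrt{18298}$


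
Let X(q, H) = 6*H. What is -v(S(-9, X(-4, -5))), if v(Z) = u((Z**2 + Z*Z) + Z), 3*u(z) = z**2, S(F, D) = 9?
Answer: -9747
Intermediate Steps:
u(z) = z**2/3
v(Z) = (Z + 2*Z**2)**2/3 (v(Z) = ((Z**2 + Z*Z) + Z)**2/3 = ((Z**2 + Z**2) + Z)**2/3 = (2*Z**2 + Z)**2/3 = (Z + 2*Z**2)**2/3)
-v(S(-9, X(-4, -5))) = -9**2*(1 + 2*9)**2/3 = -81*(1 + 18)**2/3 = -81*19**2/3 = -81*361/3 = -1*9747 = -9747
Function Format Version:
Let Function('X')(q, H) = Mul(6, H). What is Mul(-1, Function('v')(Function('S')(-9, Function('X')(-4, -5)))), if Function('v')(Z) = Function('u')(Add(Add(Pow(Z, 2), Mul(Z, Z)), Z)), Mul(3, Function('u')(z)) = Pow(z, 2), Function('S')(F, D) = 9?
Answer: -9747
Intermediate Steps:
Function('u')(z) = Mul(Rational(1, 3), Pow(z, 2))
Function('v')(Z) = Mul(Rational(1, 3), Pow(Add(Z, Mul(2, Pow(Z, 2))), 2)) (Function('v')(Z) = Mul(Rational(1, 3), Pow(Add(Add(Pow(Z, 2), Mul(Z, Z)), Z), 2)) = Mul(Rational(1, 3), Pow(Add(Add(Pow(Z, 2), Pow(Z, 2)), Z), 2)) = Mul(Rational(1, 3), Pow(Add(Mul(2, Pow(Z, 2)), Z), 2)) = Mul(Rational(1, 3), Pow(Add(Z, Mul(2, Pow(Z, 2))), 2)))
Mul(-1, Function('v')(Function('S')(-9, Function('X')(-4, -5)))) = Mul(-1, Mul(Rational(1, 3), Pow(9, 2), Pow(Add(1, Mul(2, 9)), 2))) = Mul(-1, Mul(Rational(1, 3), 81, Pow(Add(1, 18), 2))) = Mul(-1, Mul(Rational(1, 3), 81, Pow(19, 2))) = Mul(-1, Mul(Rational(1, 3), 81, 361)) = Mul(-1, 9747) = -9747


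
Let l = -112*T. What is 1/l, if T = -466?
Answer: 1/52192 ≈ 1.9160e-5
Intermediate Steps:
l = 52192 (l = -112*(-466) = 52192)
1/l = 1/52192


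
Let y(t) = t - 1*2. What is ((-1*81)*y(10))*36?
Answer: -23328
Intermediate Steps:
y(t) = -2 + t (y(t) = t - 2 = -2 + t)
((-1*81)*y(10))*36 = ((-1*81)*(-2 + 10))*36 = -81*8*36 = -648*36 = -23328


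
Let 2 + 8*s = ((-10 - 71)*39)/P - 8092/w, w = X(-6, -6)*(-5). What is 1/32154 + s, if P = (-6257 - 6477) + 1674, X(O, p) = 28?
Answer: 9972719879/1422492960 ≈ 7.0107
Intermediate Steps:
P = -11060 (P = -12734 + 1674 = -11060)
w = -140 (w = 28*(-5) = -140)
s = 620307/88480 (s = -1/4 + (((-10 - 71)*39)/(-11060) - 8092/(-140))/8 = -1/4 + (-81*39*(-1/11060) - 8092*(-1/140))/8 = -1/4 + (-3159*(-1/11060) + 289/5)/8 = -1/4 + (3159/11060 + 289/5)/8 = -1/4 + (1/8)*(642427/11060) = -1/4 + 642427/88480 = 620307/88480 ≈ 7.0107)
1/32154 + s = 1/32154 + 620307/88480 = 9972719879/1422492960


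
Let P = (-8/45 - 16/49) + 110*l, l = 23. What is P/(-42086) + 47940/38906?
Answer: 3084412951/2631532365 ≈ 1.1721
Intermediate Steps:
P = 5577538/2205 (P = (-8/45 - 16/49) + 110*23 = (-8*1/45 - 16*1/49) + 2530 = (-8/45 - 16/49) + 2530 = -1112/2205 + 2530 = 5577538/2205 ≈ 2529.5)
P/(-42086) + 47940/38906 = (5577538/2205)/(-42086) + 47940/38906 = (5577538/2205)*(-1/42086) + 47940*(1/38906) = -2788769/46399815 + 23970/19453 = 3084412951/2631532365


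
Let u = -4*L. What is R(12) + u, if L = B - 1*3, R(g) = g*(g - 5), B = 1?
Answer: 92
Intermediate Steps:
R(g) = g*(-5 + g)
L = -2 (L = 1 - 1*3 = 1 - 3 = -2)
u = 8 (u = -4*(-2) = 8)
R(12) + u = 12*(-5 + 12) + 8 = 12*7 + 8 = 84 + 8 = 92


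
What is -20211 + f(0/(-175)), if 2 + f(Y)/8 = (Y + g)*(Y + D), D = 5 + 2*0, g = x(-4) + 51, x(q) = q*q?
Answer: -17547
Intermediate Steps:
x(q) = q²
g = 67 (g = (-4)² + 51 = 16 + 51 = 67)
D = 5 (D = 5 + 0 = 5)
f(Y) = -16 + 8*(5 + Y)*(67 + Y) (f(Y) = -16 + 8*((Y + 67)*(Y + 5)) = -16 + 8*((67 + Y)*(5 + Y)) = -16 + 8*((5 + Y)*(67 + Y)) = -16 + 8*(5 + Y)*(67 + Y))
-20211 + f(0/(-175)) = -20211 + (2664 + 8*(0/(-175))² + 576*(0/(-175))) = -20211 + (2664 + 8*(0*(-1/175))² + 576*(0*(-1/175))) = -20211 + (2664 + 8*0² + 576*0) = -20211 + (2664 + 8*0 + 0) = -20211 + (2664 + 0 + 0) = -20211 + 2664 = -17547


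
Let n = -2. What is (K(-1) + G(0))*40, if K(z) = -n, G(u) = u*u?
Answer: 80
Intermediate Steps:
G(u) = u**2
K(z) = 2 (K(z) = -1*(-2) = 2)
(K(-1) + G(0))*40 = (2 + 0**2)*40 = (2 + 0)*40 = 2*40 = 80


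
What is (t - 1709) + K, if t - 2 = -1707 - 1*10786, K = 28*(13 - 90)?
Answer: -16356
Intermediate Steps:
K = -2156 (K = 28*(-77) = -2156)
t = -12491 (t = 2 + (-1707 - 1*10786) = 2 + (-1707 - 10786) = 2 - 12493 = -12491)
(t - 1709) + K = (-12491 - 1709) - 2156 = -14200 - 2156 = -16356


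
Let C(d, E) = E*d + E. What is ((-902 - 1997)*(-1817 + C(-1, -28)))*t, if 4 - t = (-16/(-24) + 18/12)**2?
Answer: -131687075/36 ≈ -3.6580e+6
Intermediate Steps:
C(d, E) = E + E*d
t = -25/36 (t = 4 - (-16/(-24) + 18/12)**2 = 4 - (-16*(-1/24) + 18*(1/12))**2 = 4 - (2/3 + 3/2)**2 = 4 - (13/6)**2 = 4 - 1*169/36 = 4 - 169/36 = -25/36 ≈ -0.69444)
((-902 - 1997)*(-1817 + C(-1, -28)))*t = ((-902 - 1997)*(-1817 - 28*(1 - 1)))*(-25/36) = -2899*(-1817 - 28*0)*(-25/36) = -2899*(-1817 + 0)*(-25/36) = -2899*(-1817)*(-25/36) = 5267483*(-25/36) = -131687075/36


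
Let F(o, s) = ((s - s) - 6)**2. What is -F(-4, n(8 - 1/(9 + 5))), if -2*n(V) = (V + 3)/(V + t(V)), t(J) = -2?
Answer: -36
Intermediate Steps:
n(V) = -(3 + V)/(2*(-2 + V)) (n(V) = -(V + 3)/(2*(V - 2)) = -(3 + V)/(2*(-2 + V)))
F(o, s) = 36 (F(o, s) = (0 - 6)**2 = (-6)**2 = 36)
-F(-4, n(8 - 1/(9 + 5))) = -1*36 = -36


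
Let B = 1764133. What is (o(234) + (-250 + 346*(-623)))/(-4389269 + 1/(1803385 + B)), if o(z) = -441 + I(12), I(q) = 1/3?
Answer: 2314413032428/46976388493023 ≈ 0.049268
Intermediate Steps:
I(q) = ⅓
o(z) = -1322/3 (o(z) = -441 + ⅓ = -1322/3)
(o(234) + (-250 + 346*(-623)))/(-4389269 + 1/(1803385 + B)) = (-1322/3 + (-250 + 346*(-623)))/(-4389269 + 1/(1803385 + 1764133)) = (-1322/3 + (-250 - 215558))/(-4389269 + 1/3567518) = (-1322/3 - 215808)/(-4389269 + 1/3567518) = -648746/(3*(-15658796164341/3567518)) = -648746/3*(-3567518/15658796164341) = 2314413032428/46976388493023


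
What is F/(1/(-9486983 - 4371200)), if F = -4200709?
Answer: 58214194051747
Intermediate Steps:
F/(1/(-9486983 - 4371200)) = -4200709/(1/(-9486983 - 4371200)) = -4200709/(1/(-13858183)) = -4200709/(-1/13858183) = -4200709*(-13858183) = 58214194051747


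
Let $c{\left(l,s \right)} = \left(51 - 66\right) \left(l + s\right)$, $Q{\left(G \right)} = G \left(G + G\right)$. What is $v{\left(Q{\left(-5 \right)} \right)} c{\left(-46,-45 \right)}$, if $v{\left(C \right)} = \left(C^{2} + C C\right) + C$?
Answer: $6893250$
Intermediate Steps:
$Q{\left(G \right)} = 2 G^{2}$ ($Q{\left(G \right)} = G 2 G = 2 G^{2}$)
$v{\left(C \right)} = C + 2 C^{2}$ ($v{\left(C \right)} = \left(C^{2} + C^{2}\right) + C = 2 C^{2} + C = C + 2 C^{2}$)
$c{\left(l,s \right)} = - 15 l - 15 s$ ($c{\left(l,s \right)} = - 15 \left(l + s\right) = - 15 l - 15 s$)
$v{\left(Q{\left(-5 \right)} \right)} c{\left(-46,-45 \right)} = 2 \left(-5\right)^{2} \left(1 + 2 \cdot 2 \left(-5\right)^{2}\right) \left(\left(-15\right) \left(-46\right) - -675\right) = 2 \cdot 25 \left(1 + 2 \cdot 2 \cdot 25\right) \left(690 + 675\right) = 50 \left(1 + 2 \cdot 50\right) 1365 = 50 \left(1 + 100\right) 1365 = 50 \cdot 101 \cdot 1365 = 5050 \cdot 1365 = 6893250$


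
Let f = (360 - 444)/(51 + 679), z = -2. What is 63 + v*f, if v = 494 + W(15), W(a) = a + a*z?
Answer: 2877/365 ≈ 7.8822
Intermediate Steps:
W(a) = -a (W(a) = a + a*(-2) = a - 2*a = -a)
v = 479 (v = 494 - 1*15 = 494 - 15 = 479)
f = -42/365 (f = -84/730 = -84*1/730 = -42/365 ≈ -0.11507)
63 + v*f = 63 + 479*(-42/365) = 63 - 20118/365 = 2877/365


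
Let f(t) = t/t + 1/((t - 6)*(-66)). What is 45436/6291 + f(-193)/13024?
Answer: 70020164851/9694783296 ≈ 7.2225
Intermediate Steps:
f(t) = 1 - 1/(66*(-6 + t)) (f(t) = 1 - 1/66/(-6 + t) = 1 - 1/(66*(-6 + t)))
45436/6291 + f(-193)/13024 = 45436/6291 + ((-397/66 - 193)/(-6 - 193))/13024 = 45436*(1/6291) + (-13135/66/(-199))*(1/13024) = 45436/6291 - 1/199*(-13135/66)*(1/13024) = 45436/6291 + (13135/13134)*(1/13024) = 45436/6291 + 355/4623168 = 70020164851/9694783296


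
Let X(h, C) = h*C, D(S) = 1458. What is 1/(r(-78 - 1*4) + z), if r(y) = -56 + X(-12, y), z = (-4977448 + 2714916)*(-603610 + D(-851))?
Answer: 1/1362388169792 ≈ 7.3400e-13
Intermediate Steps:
z = 1362388168864 (z = (-4977448 + 2714916)*(-603610 + 1458) = -2262532*(-602152) = 1362388168864)
X(h, C) = C*h
r(y) = -56 - 12*y (r(y) = -56 + y*(-12) = -56 - 12*y)
1/(r(-78 - 1*4) + z) = 1/((-56 - 12*(-78 - 1*4)) + 1362388168864) = 1/((-56 - 12*(-78 - 4)) + 1362388168864) = 1/((-56 - 12*(-82)) + 1362388168864) = 1/((-56 + 984) + 1362388168864) = 1/(928 + 1362388168864) = 1/1362388169792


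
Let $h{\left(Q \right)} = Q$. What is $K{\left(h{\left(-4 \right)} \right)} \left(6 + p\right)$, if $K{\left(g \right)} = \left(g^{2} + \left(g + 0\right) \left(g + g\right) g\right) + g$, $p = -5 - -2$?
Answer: $-348$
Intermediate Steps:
$p = -3$ ($p = -5 + 2 = -3$)
$K{\left(g \right)} = g + g^{2} + 2 g^{3}$ ($K{\left(g \right)} = \left(g^{2} + g 2 g g\right) + g = \left(g^{2} + 2 g^{2} g\right) + g = \left(g^{2} + 2 g^{3}\right) + g = g + g^{2} + 2 g^{3}$)
$K{\left(h{\left(-4 \right)} \right)} \left(6 + p\right) = - 4 \left(1 - 4 + 2 \left(-4\right)^{2}\right) \left(6 - 3\right) = - 4 \left(1 - 4 + 2 \cdot 16\right) 3 = - 4 \left(1 - 4 + 32\right) 3 = \left(-4\right) 29 \cdot 3 = \left(-116\right) 3 = -348$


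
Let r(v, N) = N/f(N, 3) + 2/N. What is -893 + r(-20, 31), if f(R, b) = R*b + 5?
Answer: -2711777/3038 ≈ -892.62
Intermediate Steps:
f(R, b) = 5 + R*b
r(v, N) = 2/N + N/(5 + 3*N) (r(v, N) = N/(5 + N*3) + 2/N = N/(5 + 3*N) + 2/N = 2/N + N/(5 + 3*N))
-893 + r(-20, 31) = -893 + (10 + 31² + 6*31)/(31*(5 + 3*31)) = -893 + (10 + 961 + 186)/(31*(5 + 93)) = -893 + (1/31)*1157/98 = -893 + (1/31)*(1/98)*1157 = -893 + 1157/3038 = -2711777/3038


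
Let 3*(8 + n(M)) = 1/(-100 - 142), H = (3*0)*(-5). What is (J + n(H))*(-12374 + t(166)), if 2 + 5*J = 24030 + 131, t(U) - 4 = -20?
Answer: -7231790657/121 ≈ -5.9767e+7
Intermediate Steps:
t(U) = -16 (t(U) = 4 - 20 = -16)
H = 0 (H = 0*(-5) = 0)
n(M) = -5809/726 (n(M) = -8 + 1/(3*(-100 - 142)) = -8 + (1/3)/(-242) = -8 + (1/3)*(-1/242) = -8 - 1/726 = -5809/726)
J = 24159/5 (J = -2/5 + (24030 + 131)/5 = -2/5 + (1/5)*24161 = -2/5 + 24161/5 = 24159/5 ≈ 4831.8)
(J + n(H))*(-12374 + t(166)) = (24159/5 - 5809/726)*(-12374 - 16) = (17510389/3630)*(-12390) = -7231790657/121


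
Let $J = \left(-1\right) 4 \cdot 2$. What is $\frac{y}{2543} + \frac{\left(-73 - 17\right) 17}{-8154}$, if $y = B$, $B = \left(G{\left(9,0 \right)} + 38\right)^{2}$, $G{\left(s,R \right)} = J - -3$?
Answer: $\frac{709472}{1151979} \approx 0.61587$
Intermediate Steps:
$J = -8$ ($J = \left(-4\right) 2 = -8$)
$G{\left(s,R \right)} = -5$ ($G{\left(s,R \right)} = -8 - -3 = -8 + 3 = -5$)
$B = 1089$ ($B = \left(-5 + 38\right)^{2} = 33^{2} = 1089$)
$y = 1089$
$\frac{y}{2543} + \frac{\left(-73 - 17\right) 17}{-8154} = \frac{1089}{2543} + \frac{\left(-73 - 17\right) 17}{-8154} = 1089 \cdot \frac{1}{2543} + \left(-90\right) 17 \left(- \frac{1}{8154}\right) = \frac{1089}{2543} - - \frac{85}{453} = \frac{1089}{2543} + \frac{85}{453} = \frac{709472}{1151979}$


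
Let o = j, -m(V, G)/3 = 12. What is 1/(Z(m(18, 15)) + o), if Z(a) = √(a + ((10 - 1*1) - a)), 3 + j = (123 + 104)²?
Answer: 1/51529 ≈ 1.9407e-5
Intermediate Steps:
m(V, G) = -36 (m(V, G) = -3*12 = -36)
j = 51526 (j = -3 + (123 + 104)² = -3 + 227² = -3 + 51529 = 51526)
Z(a) = 3 (Z(a) = √(a + ((10 - 1) - a)) = √(a + (9 - a)) = √9 = 3)
o = 51526
1/(Z(m(18, 15)) + o) = 1/(3 + 51526) = 1/51529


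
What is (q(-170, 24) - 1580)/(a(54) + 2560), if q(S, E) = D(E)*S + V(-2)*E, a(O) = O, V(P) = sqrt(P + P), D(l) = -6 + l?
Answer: -2320/1307 + 24*I/1307 ≈ -1.7751 + 0.018363*I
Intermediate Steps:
V(P) = sqrt(2)*sqrt(P) (V(P) = sqrt(2*P) = sqrt(2)*sqrt(P))
q(S, E) = S*(-6 + E) + 2*I*E (q(S, E) = (-6 + E)*S + (sqrt(2)*sqrt(-2))*E = S*(-6 + E) + (sqrt(2)*(I*sqrt(2)))*E = S*(-6 + E) + (2*I)*E = S*(-6 + E) + 2*I*E)
(q(-170, 24) - 1580)/(a(54) + 2560) = ((-170*(-6 + 24) + 2*I*24) - 1580)/(54 + 2560) = ((-170*18 + 48*I) - 1580)/2614 = ((-3060 + 48*I) - 1580)*(1/2614) = (-4640 + 48*I)*(1/2614) = -2320/1307 + 24*I/1307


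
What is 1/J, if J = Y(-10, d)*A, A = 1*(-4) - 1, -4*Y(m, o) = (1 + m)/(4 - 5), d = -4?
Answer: 4/45 ≈ 0.088889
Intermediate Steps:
Y(m, o) = 1/4 + m/4 (Y(m, o) = -(1 + m)/(4*(4 - 5)) = -(1 + m)/(4*(-1)) = -(1 + m)*(-1)/4 = -(-1 - m)/4 = 1/4 + m/4)
A = -5 (A = -4 - 1 = -5)
J = 45/4 (J = (1/4 + (1/4)*(-10))*(-5) = (1/4 - 5/2)*(-5) = -9/4*(-5) = 45/4 ≈ 11.250)
1/J = 1/(45/4) = 4/45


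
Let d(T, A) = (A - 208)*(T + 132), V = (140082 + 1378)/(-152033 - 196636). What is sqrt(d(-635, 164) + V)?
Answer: 4*sqrt(18684302090773)/116223 ≈ 148.77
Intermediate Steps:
V = -141460/348669 (V = 141460/(-348669) = 141460*(-1/348669) = -141460/348669 ≈ -0.40571)
d(T, A) = (-208 + A)*(132 + T)
sqrt(d(-635, 164) + V) = sqrt((-27456 - 208*(-635) + 132*164 + 164*(-635)) - 141460/348669) = sqrt((-27456 + 132080 + 21648 - 104140) - 141460/348669) = sqrt(22132 - 141460/348669) = sqrt(7716600848/348669) = 4*sqrt(18684302090773)/116223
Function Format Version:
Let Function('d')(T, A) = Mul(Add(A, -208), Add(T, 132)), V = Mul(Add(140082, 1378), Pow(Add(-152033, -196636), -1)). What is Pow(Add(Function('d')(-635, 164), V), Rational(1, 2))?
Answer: Mul(Rational(4, 116223), Pow(18684302090773, Rational(1, 2))) ≈ 148.77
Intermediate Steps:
V = Rational(-141460, 348669) (V = Mul(141460, Pow(-348669, -1)) = Mul(141460, Rational(-1, 348669)) = Rational(-141460, 348669) ≈ -0.40571)
Function('d')(T, A) = Mul(Add(-208, A), Add(132, T))
Pow(Add(Function('d')(-635, 164), V), Rational(1, 2)) = Pow(Add(Add(-27456, Mul(-208, -635), Mul(132, 164), Mul(164, -635)), Rational(-141460, 348669)), Rational(1, 2)) = Pow(Add(Add(-27456, 132080, 21648, -104140), Rational(-141460, 348669)), Rational(1, 2)) = Pow(Add(22132, Rational(-141460, 348669)), Rational(1, 2)) = Pow(Rational(7716600848, 348669), Rational(1, 2)) = Mul(Rational(4, 116223), Pow(18684302090773, Rational(1, 2)))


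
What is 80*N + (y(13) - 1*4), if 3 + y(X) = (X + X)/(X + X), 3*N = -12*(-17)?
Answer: 5434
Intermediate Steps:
N = 68 (N = (-12*(-17))/3 = (1/3)*204 = 68)
y(X) = -2 (y(X) = -3 + (X + X)/(X + X) = -3 + (2*X)/((2*X)) = -3 + (2*X)*(1/(2*X)) = -3 + 1 = -2)
80*N + (y(13) - 1*4) = 80*68 + (-2 - 1*4) = 5440 + (-2 - 4) = 5440 - 6 = 5434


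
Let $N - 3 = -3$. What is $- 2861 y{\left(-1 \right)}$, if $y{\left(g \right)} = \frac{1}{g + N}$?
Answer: $2861$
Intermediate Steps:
$N = 0$ ($N = 3 - 3 = 0$)
$y{\left(g \right)} = \frac{1}{g}$ ($y{\left(g \right)} = \frac{1}{g + 0} = \frac{1}{g}$)
$- 2861 y{\left(-1 \right)} = - \frac{2861}{-1} = \left(-2861\right) \left(-1\right) = 2861$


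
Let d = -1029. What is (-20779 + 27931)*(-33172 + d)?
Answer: -244605552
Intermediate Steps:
(-20779 + 27931)*(-33172 + d) = (-20779 + 27931)*(-33172 - 1029) = 7152*(-34201) = -244605552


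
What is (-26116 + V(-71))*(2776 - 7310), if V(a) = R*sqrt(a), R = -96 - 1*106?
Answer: 118409944 + 915868*I*sqrt(71) ≈ 1.1841e+8 + 7.7172e+6*I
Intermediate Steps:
R = -202 (R = -96 - 106 = -202)
V(a) = -202*sqrt(a)
(-26116 + V(-71))*(2776 - 7310) = (-26116 - 202*I*sqrt(71))*(2776 - 7310) = (-26116 - 202*I*sqrt(71))*(-4534) = 118409944 + 915868*I*sqrt(71)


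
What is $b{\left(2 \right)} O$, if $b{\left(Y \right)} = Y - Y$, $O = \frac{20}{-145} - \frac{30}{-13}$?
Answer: $0$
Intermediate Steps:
$O = \frac{818}{377}$ ($O = 20 \left(- \frac{1}{145}\right) - - \frac{30}{13} = - \frac{4}{29} + \frac{30}{13} = \frac{818}{377} \approx 2.1698$)
$b{\left(Y \right)} = 0$
$b{\left(2 \right)} O = 0 \cdot \frac{818}{377} = 0$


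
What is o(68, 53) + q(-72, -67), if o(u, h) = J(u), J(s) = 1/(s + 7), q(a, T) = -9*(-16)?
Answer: 10801/75 ≈ 144.01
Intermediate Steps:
q(a, T) = 144
J(s) = 1/(7 + s)
o(u, h) = 1/(7 + u)
o(68, 53) + q(-72, -67) = 1/(7 + 68) + 144 = 1/75 + 144 = 10801/75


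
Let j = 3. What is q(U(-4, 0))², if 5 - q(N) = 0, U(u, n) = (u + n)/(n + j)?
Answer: 25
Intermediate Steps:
U(u, n) = (n + u)/(3 + n) (U(u, n) = (u + n)/(n + 3) = (n + u)/(3 + n))
q(N) = 5 (q(N) = 5 - 1*0 = 5 + 0 = 5)
q(U(-4, 0))² = 5² = 25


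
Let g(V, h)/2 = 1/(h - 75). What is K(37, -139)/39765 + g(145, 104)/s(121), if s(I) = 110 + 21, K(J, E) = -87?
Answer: -83661/50355745 ≈ -0.0016614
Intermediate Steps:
g(V, h) = 2/(-75 + h) (g(V, h) = 2/(h - 75) = 2/(-75 + h))
s(I) = 131
K(37, -139)/39765 + g(145, 104)/s(121) = -87/39765 + (2/(-75 + 104))/131 = -87*1/39765 + (2/29)*(1/131) = -29/13255 + (2*(1/29))*(1/131) = -29/13255 + (2/29)*(1/131) = -29/13255 + 2/3799 = -83661/50355745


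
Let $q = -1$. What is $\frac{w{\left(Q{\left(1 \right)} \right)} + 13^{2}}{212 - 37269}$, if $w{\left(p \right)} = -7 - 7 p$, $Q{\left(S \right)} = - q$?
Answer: $- \frac{155}{37057} \approx -0.0041827$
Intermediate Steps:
$Q{\left(S \right)} = 1$ ($Q{\left(S \right)} = \left(-1\right) \left(-1\right) = 1$)
$\frac{w{\left(Q{\left(1 \right)} \right)} + 13^{2}}{212 - 37269} = \frac{\left(-7 - 7\right) + 13^{2}}{212 - 37269} = \frac{\left(-7 - 7\right) + 169}{-37057} = \left(-14 + 169\right) \left(- \frac{1}{37057}\right) = 155 \left(- \frac{1}{37057}\right) = - \frac{155}{37057}$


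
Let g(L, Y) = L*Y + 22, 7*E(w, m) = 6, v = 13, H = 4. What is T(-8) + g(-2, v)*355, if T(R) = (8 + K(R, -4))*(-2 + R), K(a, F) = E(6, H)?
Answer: -10560/7 ≈ -1508.6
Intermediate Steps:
E(w, m) = 6/7 (E(w, m) = (⅐)*6 = 6/7)
g(L, Y) = 22 + L*Y
K(a, F) = 6/7
T(R) = -124/7 + 62*R/7 (T(R) = (8 + 6/7)*(-2 + R) = 62*(-2 + R)/7 = -124/7 + 62*R/7)
T(-8) + g(-2, v)*355 = (-124/7 + (62/7)*(-8)) + (22 - 2*13)*355 = (-124/7 - 496/7) + (22 - 26)*355 = -620/7 - 4*355 = -620/7 - 1420 = -10560/7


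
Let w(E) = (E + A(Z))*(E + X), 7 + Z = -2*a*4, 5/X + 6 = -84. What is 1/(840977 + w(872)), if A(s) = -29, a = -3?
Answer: 6/9456157 ≈ 6.3451e-7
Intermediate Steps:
X = -1/18 (X = 5/(-6 - 84) = 5/(-90) = 5*(-1/90) = -1/18 ≈ -0.055556)
Z = 17 (Z = -7 - 2*(-3)*4 = -7 + 6*4 = -7 + 24 = 17)
w(E) = (-29 + E)*(-1/18 + E) (w(E) = (E - 29)*(E - 1/18) = (-29 + E)*(-1/18 + E))
1/(840977 + w(872)) = 1/(840977 + (29/18 + 872**2 - 523/18*872)) = 1/(840977 + (29/18 + 760384 - 228028/9)) = 1/(840977 + 4410295/6) = 1/(9456157/6) = 6/9456157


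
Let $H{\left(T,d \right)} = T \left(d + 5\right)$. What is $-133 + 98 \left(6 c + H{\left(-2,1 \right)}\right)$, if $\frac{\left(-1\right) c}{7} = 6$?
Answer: $-26005$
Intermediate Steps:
$H{\left(T,d \right)} = T \left(5 + d\right)$
$c = -42$ ($c = \left(-7\right) 6 = -42$)
$-133 + 98 \left(6 c + H{\left(-2,1 \right)}\right) = -133 + 98 \left(6 \left(-42\right) - 2 \left(5 + 1\right)\right) = -133 + 98 \left(-252 - 12\right) = -133 + 98 \left(-264\right) = -133 - 25872 = -26005$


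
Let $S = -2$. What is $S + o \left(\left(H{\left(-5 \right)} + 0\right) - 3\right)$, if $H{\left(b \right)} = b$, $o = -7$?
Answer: $54$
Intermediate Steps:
$S + o \left(\left(H{\left(-5 \right)} + 0\right) - 3\right) = -2 - 7 \left(\left(-5 + 0\right) - 3\right) = -2 - 7 \left(-5 - 3\right) = -2 - -56 = -2 + 56 = 54$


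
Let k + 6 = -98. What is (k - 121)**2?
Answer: 50625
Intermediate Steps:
k = -104 (k = -6 - 98 = -104)
(k - 121)**2 = (-104 - 121)**2 = (-225)**2 = 50625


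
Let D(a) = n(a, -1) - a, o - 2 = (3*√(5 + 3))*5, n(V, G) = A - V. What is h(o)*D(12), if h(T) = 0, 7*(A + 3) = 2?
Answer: 0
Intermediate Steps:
A = -19/7 (A = -3 + (⅐)*2 = -3 + 2/7 = -19/7 ≈ -2.7143)
n(V, G) = -19/7 - V
o = 2 + 30*√2 (o = 2 + (3*√(5 + 3))*5 = 2 + (3*√8)*5 = 2 + (3*(2*√2))*5 = 2 + (6*√2)*5 = 2 + 30*√2 ≈ 44.426)
D(a) = -19/7 - 2*a (D(a) = (-19/7 - a) - a = -19/7 - 2*a)
h(o)*D(12) = 0*(-19/7 - 2*12) = 0*(-19/7 - 24) = 0*(-187/7) = 0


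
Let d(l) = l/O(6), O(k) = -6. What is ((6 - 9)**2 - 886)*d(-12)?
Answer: -1754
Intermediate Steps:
d(l) = -l/6 (d(l) = l/(-6) = l*(-1/6) = -l/6)
((6 - 9)**2 - 886)*d(-12) = ((6 - 9)**2 - 886)*(-1/6*(-12)) = ((-3)**2 - 886)*2 = (9 - 886)*2 = -877*2 = -1754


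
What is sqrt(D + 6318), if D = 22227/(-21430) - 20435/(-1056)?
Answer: sqrt(50702445230621910)/2828760 ≈ 79.601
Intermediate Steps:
D = 207225169/11315040 (D = 22227*(-1/21430) - 20435*(-1/1056) = -22227/21430 + 20435/1056 = 207225169/11315040 ≈ 18.314)
sqrt(D + 6318) = sqrt(207225169/11315040 + 6318) = sqrt(71695647889/11315040) = sqrt(50702445230621910)/2828760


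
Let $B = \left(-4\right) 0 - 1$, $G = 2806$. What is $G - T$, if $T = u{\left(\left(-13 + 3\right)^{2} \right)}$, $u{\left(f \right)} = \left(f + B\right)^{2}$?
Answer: $-6995$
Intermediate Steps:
$B = -1$ ($B = 0 - 1 = -1$)
$u{\left(f \right)} = \left(-1 + f\right)^{2}$ ($u{\left(f \right)} = \left(f - 1\right)^{2} = \left(-1 + f\right)^{2}$)
$T = 9801$ ($T = \left(-1 + \left(-13 + 3\right)^{2}\right)^{2} = \left(-1 + \left(-10\right)^{2}\right)^{2} = \left(-1 + 100\right)^{2} = 99^{2} = 9801$)
$G - T = 2806 - 9801 = -6995$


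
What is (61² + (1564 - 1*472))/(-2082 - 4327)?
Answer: -4813/6409 ≈ -0.75097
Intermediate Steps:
(61² + (1564 - 1*472))/(-2082 - 4327) = (3721 + (1564 - 472))/(-6409) = (3721 + 1092)*(-1/6409) = 4813*(-1/6409) = -4813/6409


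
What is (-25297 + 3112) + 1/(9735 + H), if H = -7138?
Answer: -57614444/2597 ≈ -22185.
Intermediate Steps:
(-25297 + 3112) + 1/(9735 + H) = (-25297 + 3112) + 1/(9735 - 7138) = -22185 + 1/2597 = -57614444/2597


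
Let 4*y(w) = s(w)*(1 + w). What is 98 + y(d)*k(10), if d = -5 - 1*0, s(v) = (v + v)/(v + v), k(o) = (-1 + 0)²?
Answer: 97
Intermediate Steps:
k(o) = 1 (k(o) = (-1)² = 1)
s(v) = 1 (s(v) = (2*v)/((2*v)) = (2*v)*(1/(2*v)) = 1)
d = -5 (d = -5 + 0 = -5)
y(w) = ¼ + w/4 (y(w) = (1*(1 + w))/4 = (1 + w)/4 = ¼ + w/4)
98 + y(d)*k(10) = 98 + (¼ + (¼)*(-5))*1 = 98 + (¼ - 5/4)*1 = 98 - 1*1 = 98 - 1 = 97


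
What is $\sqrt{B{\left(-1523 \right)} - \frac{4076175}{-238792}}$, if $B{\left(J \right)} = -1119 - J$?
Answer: $\frac{\sqrt{6002523040814}}{119396} \approx 20.52$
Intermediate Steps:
$\sqrt{B{\left(-1523 \right)} - \frac{4076175}{-238792}} = \sqrt{\left(-1119 - -1523\right) - \frac{4076175}{-238792}} = \sqrt{\left(-1119 + 1523\right) - - \frac{4076175}{238792}} = \sqrt{404 + \frac{4076175}{238792}} = \sqrt{\frac{100548143}{238792}} = \frac{\sqrt{6002523040814}}{119396}$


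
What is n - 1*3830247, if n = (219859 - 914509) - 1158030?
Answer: -5682927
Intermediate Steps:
n = -1852680 (n = -694650 - 1158030 = -1852680)
n - 1*3830247 = -1852680 - 1*3830247 = -1852680 - 3830247 = -5682927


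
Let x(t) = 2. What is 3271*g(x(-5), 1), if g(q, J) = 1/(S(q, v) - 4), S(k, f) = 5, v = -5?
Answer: 3271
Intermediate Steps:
g(q, J) = 1 (g(q, J) = 1/(5 - 4) = 1/1 = 1)
3271*g(x(-5), 1) = 3271*1 = 3271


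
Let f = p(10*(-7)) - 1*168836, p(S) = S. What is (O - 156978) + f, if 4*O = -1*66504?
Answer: -342510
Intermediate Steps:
f = -168906 (f = 10*(-7) - 1*168836 = -70 - 168836 = -168906)
O = -16626 (O = (-1*66504)/4 = (¼)*(-66504) = -16626)
(O - 156978) + f = (-16626 - 156978) - 168906 = -173604 - 168906 = -342510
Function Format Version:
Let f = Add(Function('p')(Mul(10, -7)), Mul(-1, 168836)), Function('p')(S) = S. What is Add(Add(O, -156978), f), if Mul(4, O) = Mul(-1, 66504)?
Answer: -342510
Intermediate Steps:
f = -168906 (f = Add(Mul(10, -7), Mul(-1, 168836)) = Add(-70, -168836) = -168906)
O = -16626 (O = Mul(Rational(1, 4), Mul(-1, 66504)) = Mul(Rational(1, 4), -66504) = -16626)
Add(Add(O, -156978), f) = Add(Add(-16626, -156978), -168906) = Add(-173604, -168906) = -342510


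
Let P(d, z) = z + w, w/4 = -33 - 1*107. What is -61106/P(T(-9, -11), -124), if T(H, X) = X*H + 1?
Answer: 30553/342 ≈ 89.336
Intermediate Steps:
w = -560 (w = 4*(-33 - 1*107) = 4*(-33 - 107) = 4*(-140) = -560)
T(H, X) = 1 + H*X (T(H, X) = H*X + 1 = 1 + H*X)
P(d, z) = -560 + z (P(d, z) = z - 560 = -560 + z)
-61106/P(T(-9, -11), -124) = -61106/(-560 - 124) = -61106/(-684) = -61106*(-1/684) = 30553/342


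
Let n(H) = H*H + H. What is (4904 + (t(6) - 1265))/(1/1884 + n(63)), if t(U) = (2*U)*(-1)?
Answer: 6833268/7596289 ≈ 0.89955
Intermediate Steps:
n(H) = H + H**2 (n(H) = H**2 + H = H + H**2)
t(U) = -2*U
(4904 + (t(6) - 1265))/(1/1884 + n(63)) = (4904 + (-2*6 - 1265))/(1/1884 + 63*(1 + 63)) = (4904 + (-12 - 1265))/(1/1884 + 63*64) = (4904 - 1277)/(1/1884 + 4032) = 3627/(7596289/1884) = 3627*(1884/7596289) = 6833268/7596289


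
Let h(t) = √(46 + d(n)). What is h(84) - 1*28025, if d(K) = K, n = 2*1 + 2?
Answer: -28025 + 5*√2 ≈ -28018.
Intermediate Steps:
n = 4 (n = 2 + 2 = 4)
h(t) = 5*√2 (h(t) = √(46 + 4) = √50 = 5*√2)
h(84) - 1*28025 = 5*√2 - 1*28025 = 5*√2 - 28025 = -28025 + 5*√2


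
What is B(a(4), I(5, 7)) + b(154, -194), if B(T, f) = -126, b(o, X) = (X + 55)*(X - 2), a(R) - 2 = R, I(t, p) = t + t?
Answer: 27118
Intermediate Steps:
I(t, p) = 2*t
a(R) = 2 + R
b(o, X) = (-2 + X)*(55 + X) (b(o, X) = (55 + X)*(-2 + X) = (-2 + X)*(55 + X))
B(a(4), I(5, 7)) + b(154, -194) = -126 + (-110 + (-194)² + 53*(-194)) = -126 + (-110 + 37636 - 10282) = -126 + 27244 = 27118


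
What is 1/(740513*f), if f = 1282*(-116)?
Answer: -1/110123169256 ≈ -9.0807e-12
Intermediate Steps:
f = -148712
1/(740513*f) = 1/(740513*(-148712)) = (1/740513)*(-1/148712) = -1/110123169256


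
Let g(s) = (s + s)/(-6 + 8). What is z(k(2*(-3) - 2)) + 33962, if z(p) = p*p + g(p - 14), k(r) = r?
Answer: 34004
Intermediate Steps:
g(s) = s (g(s) = (2*s)/2 = (2*s)*(½) = s)
z(p) = -14 + p + p² (z(p) = p*p + (p - 14) = p² + (-14 + p) = -14 + p + p²)
z(k(2*(-3) - 2)) + 33962 = (-14 + (2*(-3) - 2) + (2*(-3) - 2)²) + 33962 = (-14 + (-6 - 2) + (-6 - 2)²) + 33962 = (-14 - 8 + (-8)²) + 33962 = (-14 - 8 + 64) + 33962 = 42 + 33962 = 34004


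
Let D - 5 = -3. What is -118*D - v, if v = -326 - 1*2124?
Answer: 2214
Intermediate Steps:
D = 2 (D = 5 - 3 = 2)
v = -2450 (v = -326 - 2124 = -2450)
-118*D - v = -118*2 - 1*(-2450) = -236 + 2450 = 2214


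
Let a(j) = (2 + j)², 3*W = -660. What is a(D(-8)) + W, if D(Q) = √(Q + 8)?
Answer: -216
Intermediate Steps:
D(Q) = √(8 + Q)
W = -220 (W = (⅓)*(-660) = -220)
a(D(-8)) + W = (2 + √(8 - 8))² - 220 = (2 + √0)² - 220 = (2 + 0)² - 220 = 2² - 220 = 4 - 220 = -216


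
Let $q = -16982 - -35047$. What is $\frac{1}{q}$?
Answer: $\frac{1}{18065} \approx 5.5356 \cdot 10^{-5}$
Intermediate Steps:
$q = 18065$ ($q = -16982 + 35047 = 18065$)
$\frac{1}{q} = \frac{1}{18065}$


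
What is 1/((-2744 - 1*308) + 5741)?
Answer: 1/2689 ≈ 0.00037189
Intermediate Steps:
1/((-2744 - 1*308) + 5741) = 1/((-2744 - 308) + 5741) = 1/(-3052 + 5741) = 1/2689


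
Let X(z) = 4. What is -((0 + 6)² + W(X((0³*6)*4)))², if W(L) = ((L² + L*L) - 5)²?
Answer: -585225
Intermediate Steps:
W(L) = (-5 + 2*L²)² (W(L) = ((L² + L²) - 5)² = (2*L² - 5)² = (-5 + 2*L²)²)
-((0 + 6)² + W(X((0³*6)*4)))² = -((0 + 6)² + (-5 + 2*4²)²)² = -(6² + (-5 + 2*16)²)² = -(36 + (-5 + 32)²)² = -(36 + 27²)² = -(36 + 729)² = -1*765² = -1*585225 = -585225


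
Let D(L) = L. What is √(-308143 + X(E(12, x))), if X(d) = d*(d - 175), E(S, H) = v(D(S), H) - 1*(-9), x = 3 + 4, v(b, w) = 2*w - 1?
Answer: I*√311509 ≈ 558.13*I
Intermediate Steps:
v(b, w) = -1 + 2*w
x = 7
E(S, H) = 8 + 2*H (E(S, H) = (-1 + 2*H) - 1*(-9) = (-1 + 2*H) + 9 = 8 + 2*H)
X(d) = d*(-175 + d)
√(-308143 + X(E(12, x))) = √(-308143 + (8 + 2*7)*(-175 + (8 + 2*7))) = √(-308143 + (8 + 14)*(-175 + (8 + 14))) = √(-308143 + 22*(-175 + 22)) = √(-308143 + 22*(-153)) = √(-308143 - 3366) = √(-311509) = I*√311509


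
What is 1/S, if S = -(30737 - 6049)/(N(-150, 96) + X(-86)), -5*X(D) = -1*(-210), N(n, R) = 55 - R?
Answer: 83/24688 ≈ 0.0033620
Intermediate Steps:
X(D) = -42 (X(D) = -(-1)*(-210)/5 = -1/5*210 = -42)
S = 24688/83 (S = -(30737 - 6049)/((55 - 1*96) - 42) = -24688/((55 - 96) - 42) = -24688/(-41 - 42) = -24688/(-83) = -24688*(-1)/83 = -1*(-24688/83) = 24688/83 ≈ 297.45)
1/S = 1/(24688/83) = 83/24688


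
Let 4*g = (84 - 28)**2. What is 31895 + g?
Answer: 32679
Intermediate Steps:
g = 784 (g = (84 - 28)**2/4 = (1/4)*56**2 = (1/4)*3136 = 784)
31895 + g = 31895 + 784 = 32679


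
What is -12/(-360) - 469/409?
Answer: -13661/12270 ≈ -1.1134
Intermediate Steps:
-12/(-360) - 469/409 = -12*(-1/360) - 469*1/409 = 1/30 - 469/409 = -13661/12270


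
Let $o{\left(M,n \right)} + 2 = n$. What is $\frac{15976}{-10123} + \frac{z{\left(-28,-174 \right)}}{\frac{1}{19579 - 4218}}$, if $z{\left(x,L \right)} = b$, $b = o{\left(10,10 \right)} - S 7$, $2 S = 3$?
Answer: $- \frac{777528967}{20246} \approx -38404.0$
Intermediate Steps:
$S = \frac{3}{2}$ ($S = \frac{1}{2} \cdot 3 = \frac{3}{2} \approx 1.5$)
$o{\left(M,n \right)} = -2 + n$
$b = - \frac{5}{2}$ ($b = \left(-2 + 10\right) - \frac{3}{2} \cdot 7 = 8 - \frac{21}{2} = - \frac{5}{2} \approx -2.5$)
$z{\left(x,L \right)} = - \frac{5}{2}$
$\frac{15976}{-10123} + \frac{z{\left(-28,-174 \right)}}{\frac{1}{19579 - 4218}} = \frac{15976}{-10123} - \frac{5}{2 \frac{1}{19579 - 4218}} = 15976 \left(- \frac{1}{10123}\right) - \frac{5}{2 \cdot \frac{1}{15361}} = - \frac{15976}{10123} - \frac{5 \frac{1}{\frac{1}{15361}}}{2} = - \frac{15976}{10123} - \frac{76805}{2} = - \frac{777528967}{20246}$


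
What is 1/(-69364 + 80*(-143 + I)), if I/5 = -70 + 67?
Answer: -1/82004 ≈ -1.2195e-5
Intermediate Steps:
I = -15 (I = 5*(-70 + 67) = 5*(-3) = -15)
1/(-69364 + 80*(-143 + I)) = 1/(-69364 + 80*(-143 - 15)) = 1/(-69364 + 80*(-158)) = 1/(-69364 - 12640) = 1/(-82004) = -1/82004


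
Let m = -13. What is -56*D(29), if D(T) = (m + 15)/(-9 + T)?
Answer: -28/5 ≈ -5.6000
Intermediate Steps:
D(T) = 2/(-9 + T) (D(T) = (-13 + 15)/(-9 + T) = 2/(-9 + T))
-56*D(29) = -112/(-9 + 29) = -112/20 = -56*⅒ = -28/5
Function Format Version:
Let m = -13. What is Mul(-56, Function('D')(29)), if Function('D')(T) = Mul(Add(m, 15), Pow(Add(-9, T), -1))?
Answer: Rational(-28, 5) ≈ -5.6000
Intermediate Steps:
Function('D')(T) = Mul(2, Pow(Add(-9, T), -1)) (Function('D')(T) = Mul(Add(-13, 15), Pow(Add(-9, T), -1)) = Mul(2, Pow(Add(-9, T), -1)))
Mul(-56, Function('D')(29)) = Mul(-56, Mul(2, Pow(Add(-9, 29), -1))) = Mul(-56, Mul(2, Pow(20, -1))) = Mul(-56, Mul(2, Rational(1, 20))) = Mul(-56, Rational(1, 10)) = Rational(-28, 5)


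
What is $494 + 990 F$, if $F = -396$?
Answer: $-391546$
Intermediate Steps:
$494 + 990 F = 494 + 990 \left(-396\right) = 494 - 392040 = -391546$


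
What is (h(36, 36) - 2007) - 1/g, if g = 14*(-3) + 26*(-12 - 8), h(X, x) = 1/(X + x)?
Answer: -40605307/20232 ≈ -2007.0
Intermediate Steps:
g = -562 (g = -42 + 26*(-20) = -42 - 520 = -562)
(h(36, 36) - 2007) - 1/g = (1/(36 + 36) - 2007) - 1/(-562) = (1/72 - 2007) - 1*(-1/562) = (1/72 - 2007) + 1/562 = -144503/72 + 1/562 = -40605307/20232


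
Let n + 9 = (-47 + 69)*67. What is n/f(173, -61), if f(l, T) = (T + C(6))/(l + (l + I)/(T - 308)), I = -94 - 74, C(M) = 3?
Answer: -46756940/10701 ≈ -4369.4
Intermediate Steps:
I = -168
f(l, T) = (3 + T)/(l + (-168 + l)/(-308 + T)) (f(l, T) = (T + 3)/(l + (l - 168)/(T - 308)) = (3 + T)/(l + (-168 + l)/(-308 + T)))
n = 1465 (n = -9 + (-47 + 69)*67 = -9 + 22*67 = -9 + 1474 = 1465)
n/f(173, -61) = 1465/(((924 - 1*(-61)² + 305*(-61))/(168 + 307*173 - 1*(-61)*173))) = 1465/(((924 - 1*3721 - 18605)/(168 + 53111 + 10553))) = 1465/(((924 - 3721 - 18605)/63832)) = 1465/(((1/63832)*(-21402))) = 1465/(-10701/31916) = 1465*(-31916/10701) = -46756940/10701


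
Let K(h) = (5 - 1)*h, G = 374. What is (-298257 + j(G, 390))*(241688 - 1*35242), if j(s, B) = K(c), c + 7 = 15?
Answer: -61567358350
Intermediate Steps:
c = 8 (c = -7 + 15 = 8)
K(h) = 4*h
j(s, B) = 32 (j(s, B) = 4*8 = 32)
(-298257 + j(G, 390))*(241688 - 1*35242) = (-298257 + 32)*(241688 - 1*35242) = -298225*(241688 - 35242) = -298225*206446 = -61567358350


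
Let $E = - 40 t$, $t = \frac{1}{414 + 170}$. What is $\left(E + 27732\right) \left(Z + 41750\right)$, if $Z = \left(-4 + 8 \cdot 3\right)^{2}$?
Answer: $\frac{85329766650}{73} \approx 1.1689 \cdot 10^{9}$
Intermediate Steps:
$t = \frac{1}{584} \approx 0.0017123$
$Z = 400$ ($Z = \left(-4 + 24\right)^{2} = 20^{2} = 400$)
$E = - \frac{5}{73}$ ($E = \left(-40\right) \frac{1}{584} = - \frac{5}{73} \approx -0.068493$)
$\left(E + 27732\right) \left(Z + 41750\right) = \left(- \frac{5}{73} + 27732\right) \left(400 + 41750\right) = \frac{2024431}{73} \cdot 42150 = \frac{85329766650}{73}$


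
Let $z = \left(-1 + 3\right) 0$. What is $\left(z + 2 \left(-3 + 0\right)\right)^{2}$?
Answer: $36$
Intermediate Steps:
$z = 0$ ($z = 2 \cdot 0 = 0$)
$\left(z + 2 \left(-3 + 0\right)\right)^{2} = \left(0 + 2 \left(-3 + 0\right)\right)^{2} = \left(0 + 2 \left(-3\right)\right)^{2} = \left(0 - 6\right)^{2} = \left(-6\right)^{2} = 36$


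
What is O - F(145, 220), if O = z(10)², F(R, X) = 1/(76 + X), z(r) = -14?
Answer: 58015/296 ≈ 196.00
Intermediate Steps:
O = 196 (O = (-14)² = 196)
O - F(145, 220) = 196 - 1/(76 + 220) = 196 - 1/296 = 58015/296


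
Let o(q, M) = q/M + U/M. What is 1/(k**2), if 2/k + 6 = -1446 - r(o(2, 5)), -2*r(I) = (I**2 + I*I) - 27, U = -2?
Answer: 8590761/16 ≈ 5.3692e+5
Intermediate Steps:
o(q, M) = -2/M + q/M (o(q, M) = q/M - 2/M = -2/M + q/M)
r(I) = 27/2 - I**2 (r(I) = -((I**2 + I*I) - 27)/2 = -((I**2 + I**2) - 27)/2 = -(2*I**2 - 27)/2 = -(-27 + 2*I**2)/2 = 27/2 - I**2)
k = -4/2931 (k = 2/(-6 + (-1446 - (27/2 - ((-2 + 2)/5)**2))) = 2/(-6 + (-1446 - (27/2 - ((1/5)*0)**2))) = 2/(-6 + (-1446 - (27/2 - 1*0**2))) = 2/(-6 + (-1446 - (27/2 - 1*0))) = 2/(-6 + (-1446 - (27/2 + 0))) = 2/(-6 + (-1446 - 1*27/2)) = 2/(-6 + (-1446 - 27/2)) = 2/(-6 - 2919/2) = 2/(-2931/2) = 2*(-2/2931) = -4/2931 ≈ -0.0013647)
1/(k**2) = 1/((-4/2931)**2) = 1/(16/8590761) = 8590761/16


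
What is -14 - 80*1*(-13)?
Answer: 1026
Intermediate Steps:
-14 - 80*1*(-13) = -14 - 80*(-13) = -14 + 1040 = 1026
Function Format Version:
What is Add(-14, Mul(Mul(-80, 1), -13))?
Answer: 1026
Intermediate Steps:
Add(-14, Mul(Mul(-80, 1), -13)) = Add(-14, Mul(-80, -13)) = Add(-14, 1040) = 1026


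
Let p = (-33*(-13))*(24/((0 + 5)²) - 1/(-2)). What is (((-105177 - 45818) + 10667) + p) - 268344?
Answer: -20402283/50 ≈ -4.0805e+5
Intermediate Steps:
p = 31317/50 (p = 429*(24/(5²) - 1*(-½)) = 429*(24/25 + ½) = 429*(73/50) = 31317/50 ≈ 626.34)
(((-105177 - 45818) + 10667) + p) - 268344 = (((-105177 - 45818) + 10667) + 31317/50) - 268344 = ((-150995 + 10667) + 31317/50) - 268344 = (-140328 + 31317/50) - 268344 = -6985083/50 - 268344 = -20402283/50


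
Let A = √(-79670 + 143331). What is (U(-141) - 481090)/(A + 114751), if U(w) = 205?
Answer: -282984793/67526812 + 32059*√63661/877848556 ≈ -4.1815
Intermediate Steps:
A = √63661 ≈ 252.31
(U(-141) - 481090)/(A + 114751) = (205 - 481090)/(√63661 + 114751) = -480885/(114751 + √63661)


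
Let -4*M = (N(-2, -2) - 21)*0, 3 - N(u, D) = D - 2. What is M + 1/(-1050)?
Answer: -1/1050 ≈ -0.00095238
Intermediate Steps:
N(u, D) = 5 - D (N(u, D) = 3 - (D - 2) = 3 - (-2 + D) = 3 + (2 - D) = 5 - D)
M = 0 (M = -((5 - 1*(-2)) - 21)*0/4 = -((5 + 2) - 21)*0/4 = -(7 - 21)*0/4 = -(-7)*0/2 = -¼*0 = 0)
M + 1/(-1050) = 0 + 1/(-1050) = 0 - 1/1050 = -1/1050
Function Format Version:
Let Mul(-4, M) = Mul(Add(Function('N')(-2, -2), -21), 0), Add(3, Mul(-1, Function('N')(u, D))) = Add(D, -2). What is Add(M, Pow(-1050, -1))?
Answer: Rational(-1, 1050) ≈ -0.00095238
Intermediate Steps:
Function('N')(u, D) = Add(5, Mul(-1, D)) (Function('N')(u, D) = Add(3, Mul(-1, Add(D, -2))) = Add(3, Mul(-1, Add(-2, D))) = Add(3, Add(2, Mul(-1, D))) = Add(5, Mul(-1, D)))
M = 0 (M = Mul(Rational(-1, 4), Mul(Add(Add(5, Mul(-1, -2)), -21), 0)) = Mul(Rational(-1, 4), Mul(Add(Add(5, 2), -21), 0)) = Mul(Rational(-1, 4), Mul(Add(7, -21), 0)) = Mul(Rational(-1, 4), Mul(-14, 0)) = Mul(Rational(-1, 4), 0) = 0)
Add(M, Pow(-1050, -1)) = Add(0, Pow(-1050, -1)) = Add(0, Rational(-1, 1050)) = Rational(-1, 1050)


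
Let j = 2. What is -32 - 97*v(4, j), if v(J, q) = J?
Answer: -420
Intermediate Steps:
-32 - 97*v(4, j) = -32 - 97*4 = -32 - 388 = -420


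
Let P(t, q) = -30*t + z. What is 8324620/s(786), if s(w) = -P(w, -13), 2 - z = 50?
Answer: 2081155/5907 ≈ 352.32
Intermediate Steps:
z = -48 (z = 2 - 1*50 = 2 - 50 = -48)
P(t, q) = -48 - 30*t (P(t, q) = -30*t - 48 = -48 - 30*t)
s(w) = 48 + 30*w (s(w) = -(-48 - 30*w) = 48 + 30*w)
8324620/s(786) = 8324620/(48 + 30*786) = 8324620/(48 + 23580) = 8324620/23628 = 8324620*(1/23628) = 2081155/5907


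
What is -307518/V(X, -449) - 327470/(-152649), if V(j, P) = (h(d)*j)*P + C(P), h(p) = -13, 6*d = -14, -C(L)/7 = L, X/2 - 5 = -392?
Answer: 1525369486832/689163677055 ≈ 2.2134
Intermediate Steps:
X = -774 (X = 10 + 2*(-392) = 10 - 784 = -774)
C(L) = -7*L
d = -7/3 (d = (⅙)*(-14) = -7/3 ≈ -2.3333)
V(j, P) = -7*P - 13*P*j (V(j, P) = (-13*j)*P - 7*P = -13*P*j - 7*P = -7*P - 13*P*j)
-307518/V(X, -449) - 327470/(-152649) = -307518*(-1/(449*(-7 - 13*(-774)))) - 327470/(-152649) = -307518*(-1/(449*(-7 + 10062))) - 327470*(-1/152649) = -307518/((-449*10055)) + 327470/152649 = -307518/(-4514695) + 327470/152649 = -307518*(-1/4514695) + 327470/152649 = 307518/4514695 + 327470/152649 = 1525369486832/689163677055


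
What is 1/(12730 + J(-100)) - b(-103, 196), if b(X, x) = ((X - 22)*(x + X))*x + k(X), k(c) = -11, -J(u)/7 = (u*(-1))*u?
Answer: 188501215031/82730 ≈ 2.2785e+6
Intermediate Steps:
J(u) = 7*u² (J(u) = -7*u*(-1)*u = -7*(-u)*u = -(-7)*u² = 7*u²)
b(X, x) = -11 + x*(-22 + X)*(X + x) (b(X, x) = ((X - 22)*(x + X))*x - 11 = ((-22 + X)*(X + x))*x - 11 = x*(-22 + X)*(X + x) - 11 = -11 + x*(-22 + X)*(X + x))
1/(12730 + J(-100)) - b(-103, 196) = 1/(12730 + 7*(-100)²) - (-11 - 22*196² - 103*196² + 196*(-103)² - 22*(-103)*196) = 1/(12730 + 7*10000) - (-11 - 22*38416 - 103*38416 + 196*10609 + 444136) = 1/(12730 + 70000) - (-11 - 845152 - 3956848 + 2079364 + 444136) = 1/82730 - 1*(-2278511) = 1/82730 + 2278511 = 188501215031/82730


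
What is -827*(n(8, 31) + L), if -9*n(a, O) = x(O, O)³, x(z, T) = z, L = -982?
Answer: 31946183/9 ≈ 3.5496e+6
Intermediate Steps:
n(a, O) = -O³/9
-827*(n(8, 31) + L) = -827*(-⅑*31³ - 982) = -827*(-⅑*29791 - 982) = -827*(-29791/9 - 982) = -827*(-38629/9) = 31946183/9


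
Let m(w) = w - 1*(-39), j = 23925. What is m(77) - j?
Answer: -23809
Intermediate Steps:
m(w) = 39 + w (m(w) = w + 39 = 39 + w)
m(77) - j = (39 + 77) - 1*23925 = 116 - 23925 = -23809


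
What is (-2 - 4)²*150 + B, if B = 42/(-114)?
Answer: 102593/19 ≈ 5399.6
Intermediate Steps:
B = -7/19 (B = 42*(-1/114) = -7/19 ≈ -0.36842)
(-2 - 4)²*150 + B = (-2 - 4)²*150 - 7/19 = (-6)²*150 - 7/19 = 36*150 - 7/19 = 5400 - 7/19 = 102593/19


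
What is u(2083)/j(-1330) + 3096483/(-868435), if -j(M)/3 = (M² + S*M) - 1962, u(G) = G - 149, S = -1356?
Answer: -16584447736486/4651013933745 ≈ -3.5658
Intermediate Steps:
u(G) = -149 + G
j(M) = 5886 - 3*M² + 4068*M (j(M) = -3*((M² - 1356*M) - 1962) = -3*(-1962 + M² - 1356*M) = 5886 - 3*M² + 4068*M)
u(2083)/j(-1330) + 3096483/(-868435) = (-149 + 2083)/(5886 - 3*(-1330)² + 4068*(-1330)) + 3096483/(-868435) = 1934/(5886 - 3*1768900 - 5410440) + 3096483*(-1/868435) = 1934/(5886 - 5306700 - 5410440) - 3096483/868435 = 1934/(-10711254) - 3096483/868435 = 1934*(-1/10711254) - 3096483/868435 = -967/5355627 - 3096483/868435 = -16584447736486/4651013933745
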